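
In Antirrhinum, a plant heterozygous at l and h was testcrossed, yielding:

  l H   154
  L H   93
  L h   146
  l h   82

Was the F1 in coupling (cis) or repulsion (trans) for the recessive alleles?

trans

The two most frequent classes are L h (146) and l H (154); these are the parental (non-recombinant) types.
So the F1 carried L h on one chromosome and l H on the other — the recessive alleles are on opposite chromosomes (trans / repulsion).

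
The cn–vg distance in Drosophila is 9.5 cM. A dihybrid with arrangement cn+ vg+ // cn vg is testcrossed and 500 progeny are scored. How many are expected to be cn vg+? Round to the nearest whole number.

A map distance of 9.5 cM corresponds to a recombination frequency of 0.095.
The F1 is cn+ vg+ / cn vg, so cn vg+ is a recombinant gamete class with expected frequency r/2 = 0.095/2 = 0.0475.
Expected number = 0.0475 × 500 = 23.75 ≈ 24.

24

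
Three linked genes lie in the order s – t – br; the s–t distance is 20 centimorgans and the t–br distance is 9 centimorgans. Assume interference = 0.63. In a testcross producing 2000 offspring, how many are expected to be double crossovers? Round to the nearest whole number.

Map distances give recombination frequencies of 0.200 and 0.090 for the two intervals.
With interference 0.63 (so coincidence = 0.37), expected double-crossover frequency = 0.200 × 0.090 × 0.37 = 0.00666.
Expected number = 0.00666 × 2000 = 13.32 ≈ 13.

13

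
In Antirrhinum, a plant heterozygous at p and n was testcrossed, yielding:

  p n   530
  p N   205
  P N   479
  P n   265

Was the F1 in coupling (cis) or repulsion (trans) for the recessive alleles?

cis

The two most frequent classes are P N (479) and p n (530); these are the parental (non-recombinant) types.
So the F1 carried P N on one chromosome and p n on the other — the recessive alleles are on the same chromosome (cis / coupling).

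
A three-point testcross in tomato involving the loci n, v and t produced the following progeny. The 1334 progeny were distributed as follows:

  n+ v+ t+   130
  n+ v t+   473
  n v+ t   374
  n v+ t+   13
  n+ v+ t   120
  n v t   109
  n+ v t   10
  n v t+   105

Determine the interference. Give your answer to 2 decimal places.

The two most frequent reciprocal classes, n+ v t+ and n v+ t, are the parental types, so the F1 was n+ v t+ / n v+ t.
The two rarest classes, n+ v t and n v+ t+, are the double crossovers. Comparing them with the parentals, only the t allele has switched, so t is the middle locus and the order is n – t – v.
n–t: (225 + 23)/1334 = 0.1859; t–v: (239 + 23)/1334 = 0.1964.
Expected DCO frequency = 0.1859 × 0.1964 ≈ 0.03651; observed = 23/1334 ≈ 0.01724.
Coefficient of coincidence = 0.01724/0.03651 ≈ 0.47; interference = 1 − 0.47 = 0.53.

0.53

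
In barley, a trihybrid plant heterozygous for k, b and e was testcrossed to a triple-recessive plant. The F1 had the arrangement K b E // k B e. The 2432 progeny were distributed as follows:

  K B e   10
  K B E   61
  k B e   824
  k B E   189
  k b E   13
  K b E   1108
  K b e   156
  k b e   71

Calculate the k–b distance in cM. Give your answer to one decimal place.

6.4 cM

The two rarest classes, k b E and K B e, are the double crossovers. Comparing them with the parentals, only the k allele has switched, so k is the middle locus and the order is e – k – b.
Crossovers in the k–b interval produce the single-crossover classes K B E and k b e (61 + 71 = 132) plus the double crossovers (23).
RF(k–b) = (132 + 23) / 2432 = 155/2432 = 0.0637 → 6.4 cM.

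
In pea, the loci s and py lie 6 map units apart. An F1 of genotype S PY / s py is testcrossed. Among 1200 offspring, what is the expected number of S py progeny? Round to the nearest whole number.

36

A map distance of 6 map units corresponds to a recombination frequency of 0.060.
The F1 is S PY / s py, so S py is a recombinant gamete class with expected frequency r/2 = 0.060/2 = 0.0300.
Expected number = 0.0300 × 1200 = 36.00 ≈ 36.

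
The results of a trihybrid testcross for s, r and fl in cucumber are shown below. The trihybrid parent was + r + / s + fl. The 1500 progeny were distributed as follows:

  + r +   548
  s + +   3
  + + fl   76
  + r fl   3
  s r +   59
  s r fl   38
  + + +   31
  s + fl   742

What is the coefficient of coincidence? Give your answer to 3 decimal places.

0.851

The two rarest classes, + r fl and s + +, are the double crossovers. Comparing them with the parentals, only the fl allele has switched, so fl is the middle locus and the order is r – fl – s.
r–fl: (69 + 6)/1500 = 0.0500; fl–s: (135 + 6)/1500 = 0.0940.
Expected DCO frequency = 0.0500 × 0.0940 ≈ 0.00470; observed = 6/1500 ≈ 0.00400.
Coefficient of coincidence = 0.00400/0.00470 ≈ 0.851.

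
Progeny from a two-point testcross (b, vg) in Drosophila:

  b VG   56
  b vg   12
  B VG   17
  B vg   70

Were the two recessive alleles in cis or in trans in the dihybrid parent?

trans

The two most frequent classes are B vg (70) and b VG (56); these are the parental (non-recombinant) types.
So the F1 carried B vg on one chromosome and b VG on the other — the recessive alleles are on opposite chromosomes (trans / repulsion).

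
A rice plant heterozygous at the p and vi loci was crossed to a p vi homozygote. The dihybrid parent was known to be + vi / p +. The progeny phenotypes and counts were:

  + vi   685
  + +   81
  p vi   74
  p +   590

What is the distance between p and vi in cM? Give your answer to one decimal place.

The recombinant classes are + + and p vi: 81 + 74 = 155.
Recombination frequency = 155/1430 = 0.1084 ≈ 10.8%, i.e. 10.8 cM.

10.8 cM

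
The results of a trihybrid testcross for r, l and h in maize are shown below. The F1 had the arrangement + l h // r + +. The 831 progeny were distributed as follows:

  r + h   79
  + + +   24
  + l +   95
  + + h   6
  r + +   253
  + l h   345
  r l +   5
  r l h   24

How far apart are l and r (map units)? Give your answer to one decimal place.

7.1 map units

The two rarest classes, + + h and r l +, are the double crossovers. Comparing them with the parentals, only the l allele has switched, so l is the middle locus and the order is r – l – h.
Crossovers in the r–l interval produce the single-crossover classes r l h and + + + (24 + 24 = 48) plus the double crossovers (11).
RF(r–l) = (48 + 11) / 831 = 59/831 = 0.0710 → 7.1 map units.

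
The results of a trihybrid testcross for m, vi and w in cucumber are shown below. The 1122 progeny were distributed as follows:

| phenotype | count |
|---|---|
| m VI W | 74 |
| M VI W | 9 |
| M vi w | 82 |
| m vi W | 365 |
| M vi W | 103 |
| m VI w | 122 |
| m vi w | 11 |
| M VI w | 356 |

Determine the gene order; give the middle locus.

w

The two most frequent reciprocal classes, m vi W and M VI w, are the parental types, so the F1 was m vi W / M VI w.
The two rarest classes, m vi w and M VI W, are the double crossovers. Comparing them with the parentals, only the w allele has switched, so w is the middle locus and the order is m – w – vi.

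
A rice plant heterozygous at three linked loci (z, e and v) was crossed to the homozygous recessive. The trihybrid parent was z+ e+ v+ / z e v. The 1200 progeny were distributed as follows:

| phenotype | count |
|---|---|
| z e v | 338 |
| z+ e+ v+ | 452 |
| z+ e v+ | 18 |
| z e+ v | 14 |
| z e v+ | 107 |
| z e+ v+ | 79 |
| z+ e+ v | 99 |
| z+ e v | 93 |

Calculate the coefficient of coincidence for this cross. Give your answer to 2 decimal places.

0.79

The two rarest classes, z+ e v+ and z e+ v, are the double crossovers. Comparing them with the parentals, only the e allele has switched, so e is the middle locus and the order is v – e – z.
v–e: (206 + 32)/1200 = 0.1983; e–z: (172 + 32)/1200 = 0.1700.
Expected DCO frequency = 0.1983 × 0.1700 ≈ 0.03371; observed = 32/1200 ≈ 0.02667.
Coefficient of coincidence = 0.02667/0.03371 ≈ 0.79.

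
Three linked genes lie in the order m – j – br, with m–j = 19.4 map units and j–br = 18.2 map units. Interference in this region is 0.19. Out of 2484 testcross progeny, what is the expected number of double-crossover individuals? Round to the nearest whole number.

Map distances give recombination frequencies of 0.194 and 0.182 for the two intervals.
With interference 0.19 (so coincidence = 0.81), expected double-crossover frequency = 0.194 × 0.182 × 0.81 = 0.02860.
Expected number = 0.02860 × 2484 = 71.04 ≈ 71.

71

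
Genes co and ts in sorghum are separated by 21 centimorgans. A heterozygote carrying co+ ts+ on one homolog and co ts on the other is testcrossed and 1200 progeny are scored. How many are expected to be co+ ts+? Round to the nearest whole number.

A map distance of 21 centimorgans corresponds to a recombination frequency of 0.210.
The F1 is co+ ts+ / co ts, so co+ ts+ is a parental gamete class with expected frequency (1 − r)/2 = 0.790/2 = 0.3950.
Expected number = 0.3950 × 1200 = 474.00 ≈ 474.

474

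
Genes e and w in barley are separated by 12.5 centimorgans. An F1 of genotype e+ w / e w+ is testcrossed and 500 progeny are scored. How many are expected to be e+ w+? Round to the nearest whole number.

A map distance of 12.5 centimorgans corresponds to a recombination frequency of 0.125.
The F1 is e+ w / e w+, so e+ w+ is a recombinant gamete class with expected frequency r/2 = 0.125/2 = 0.0625.
Expected number = 0.0625 × 500 = 31.25 ≈ 31.

31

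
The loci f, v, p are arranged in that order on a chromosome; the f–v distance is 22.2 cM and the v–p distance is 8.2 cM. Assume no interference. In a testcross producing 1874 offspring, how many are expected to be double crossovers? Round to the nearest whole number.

34

Map distances give recombination frequencies of 0.222 and 0.082 for the two intervals.
With no interference, expected double-crossover frequency = 0.222 × 0.082 = 0.01820.
Expected number = 0.01820 × 1874 = 34.11 ≈ 34.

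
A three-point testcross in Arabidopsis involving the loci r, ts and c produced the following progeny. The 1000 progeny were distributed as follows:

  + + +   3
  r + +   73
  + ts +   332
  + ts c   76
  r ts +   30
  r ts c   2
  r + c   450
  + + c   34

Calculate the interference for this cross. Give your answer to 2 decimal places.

The two most frequent reciprocal classes, r + c and + ts +, are the parental types, so the F1 was r + c / + ts +.
The two rarest classes, r ts c and + + +, are the double crossovers. Comparing them with the parentals, only the ts allele has switched, so ts is the middle locus and the order is r – ts – c.
r–ts: (64 + 5)/1000 = 0.0690; ts–c: (149 + 5)/1000 = 0.1540.
Expected DCO frequency = 0.0690 × 0.1540 ≈ 0.01063; observed = 5/1000 ≈ 0.00500.
Coefficient of coincidence = 0.00500/0.01063 ≈ 0.47; interference = 1 − 0.47 = 0.53.

0.53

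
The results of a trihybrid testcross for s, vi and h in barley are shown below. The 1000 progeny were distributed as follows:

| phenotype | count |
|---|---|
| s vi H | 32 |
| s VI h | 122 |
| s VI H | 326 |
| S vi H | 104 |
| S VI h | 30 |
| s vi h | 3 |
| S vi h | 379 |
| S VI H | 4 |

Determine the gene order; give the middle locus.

The two most frequent reciprocal classes, s VI H and S vi h, are the parental types, so the F1 was s VI H / S vi h.
The two rarest classes, S VI H and s vi h, are the double crossovers. Comparing them with the parentals, only the s allele has switched, so s is the middle locus and the order is vi – s – h.

s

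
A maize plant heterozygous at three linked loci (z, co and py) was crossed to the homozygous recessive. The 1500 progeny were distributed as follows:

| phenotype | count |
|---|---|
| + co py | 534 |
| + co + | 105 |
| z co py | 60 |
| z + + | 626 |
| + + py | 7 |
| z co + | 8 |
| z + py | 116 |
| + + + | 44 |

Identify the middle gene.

co

The two most frequent reciprocal classes, + co py and z + +, are the parental types, so the F1 was + co py / z + +.
The two rarest classes, + + py and z co +, are the double crossovers. Comparing them with the parentals, only the co allele has switched, so co is the middle locus and the order is py – co – z.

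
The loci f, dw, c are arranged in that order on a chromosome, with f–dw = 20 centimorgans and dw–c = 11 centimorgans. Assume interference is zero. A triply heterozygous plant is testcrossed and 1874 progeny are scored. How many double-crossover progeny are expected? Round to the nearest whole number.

Map distances give recombination frequencies of 0.200 and 0.110 for the two intervals.
With no interference, expected double-crossover frequency = 0.200 × 0.110 = 0.02200.
Expected number = 0.02200 × 1874 = 41.23 ≈ 41.

41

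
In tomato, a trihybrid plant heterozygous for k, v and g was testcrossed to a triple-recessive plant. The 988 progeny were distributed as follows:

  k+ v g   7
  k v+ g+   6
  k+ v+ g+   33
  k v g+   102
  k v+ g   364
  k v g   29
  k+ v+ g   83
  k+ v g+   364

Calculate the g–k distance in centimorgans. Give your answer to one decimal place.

The two most frequent reciprocal classes, k v+ g and k+ v g+, are the parental types, so the F1 was k v+ g / k+ v g+.
The two rarest classes, k v+ g+ and k+ v g, are the double crossovers. Comparing them with the parentals, only the g allele has switched, so g is the middle locus and the order is k – g – v.
Crossovers in the k–g interval produce the single-crossover classes k+ v+ g and k v g+ (83 + 102 = 185) plus the double crossovers (13).
RF(k–g) = (185 + 13) / 988 = 198/988 = 0.2004 → 20.0 centimorgans.

20.0 centimorgans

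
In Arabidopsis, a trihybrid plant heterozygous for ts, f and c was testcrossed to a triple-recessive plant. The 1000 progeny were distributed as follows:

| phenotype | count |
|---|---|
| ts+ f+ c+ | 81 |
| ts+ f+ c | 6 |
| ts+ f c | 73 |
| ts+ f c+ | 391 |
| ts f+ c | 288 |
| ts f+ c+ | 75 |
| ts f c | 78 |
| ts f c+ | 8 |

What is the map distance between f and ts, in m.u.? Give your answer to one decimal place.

17.3 m.u.

The two most frequent reciprocal classes, ts+ f c+ and ts f+ c, are the parental types, so the F1 was ts+ f c+ / ts f+ c.
The two rarest classes, ts f c+ and ts+ f+ c, are the double crossovers. Comparing them with the parentals, only the ts allele has switched, so ts is the middle locus and the order is f – ts – c.
Crossovers in the f–ts interval produce the single-crossover classes ts+ f+ c+ and ts f c (81 + 78 = 159) plus the double crossovers (14).
RF(f–ts) = (159 + 14) / 1000 = 173/1000 = 0.1730 → 17.3 m.u.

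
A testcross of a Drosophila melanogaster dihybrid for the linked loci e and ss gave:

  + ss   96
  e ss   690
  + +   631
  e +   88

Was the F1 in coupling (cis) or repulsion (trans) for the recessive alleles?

cis

The two most frequent classes are + + (631) and e ss (690); these are the parental (non-recombinant) types.
So the F1 carried + + on one chromosome and e ss on the other — the recessive alleles are on the same chromosome (cis / coupling).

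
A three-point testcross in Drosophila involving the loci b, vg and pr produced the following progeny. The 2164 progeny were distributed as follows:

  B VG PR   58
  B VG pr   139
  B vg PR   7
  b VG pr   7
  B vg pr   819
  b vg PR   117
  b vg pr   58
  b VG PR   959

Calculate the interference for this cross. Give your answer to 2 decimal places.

The two most frequent reciprocal classes, B vg pr and b VG PR, are the parental types, so the F1 was B vg pr / b VG PR.
The two rarest classes, B vg PR and b VG pr, are the double crossovers. Comparing them with the parentals, only the pr allele has switched, so pr is the middle locus and the order is b – pr – vg.
b–pr: (116 + 14)/2164 = 0.0601; pr–vg: (256 + 14)/2164 = 0.1248.
Expected DCO frequency = 0.0601 × 0.1248 ≈ 0.00750; observed = 14/2164 ≈ 0.00647.
Coefficient of coincidence = 0.00647/0.00750 ≈ 0.86; interference = 1 − 0.86 = 0.14.

0.14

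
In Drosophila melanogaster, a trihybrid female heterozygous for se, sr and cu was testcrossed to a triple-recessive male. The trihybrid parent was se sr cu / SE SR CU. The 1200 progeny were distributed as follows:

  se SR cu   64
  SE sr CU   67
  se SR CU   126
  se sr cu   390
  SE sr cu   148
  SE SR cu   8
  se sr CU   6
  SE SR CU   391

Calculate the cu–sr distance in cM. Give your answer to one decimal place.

The two rarest classes, se sr CU and SE SR cu, are the double crossovers. Comparing them with the parentals, only the cu allele has switched, so cu is the middle locus and the order is sr – cu – se.
Crossovers in the sr–cu interval produce the single-crossover classes se SR cu and SE sr CU (64 + 67 = 131) plus the double crossovers (14).
RF(sr–cu) = (131 + 14) / 1200 = 145/1200 = 0.1208 → 12.1 cM.

12.1 cM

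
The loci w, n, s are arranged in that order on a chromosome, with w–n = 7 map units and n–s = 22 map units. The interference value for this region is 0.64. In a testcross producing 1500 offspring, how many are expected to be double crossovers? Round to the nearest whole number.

Map distances give recombination frequencies of 0.070 and 0.220 for the two intervals.
With interference 0.64 (so coincidence = 0.36), expected double-crossover frequency = 0.070 × 0.220 × 0.36 = 0.00554.
Expected number = 0.00554 × 1500 = 8.32 ≈ 8.

8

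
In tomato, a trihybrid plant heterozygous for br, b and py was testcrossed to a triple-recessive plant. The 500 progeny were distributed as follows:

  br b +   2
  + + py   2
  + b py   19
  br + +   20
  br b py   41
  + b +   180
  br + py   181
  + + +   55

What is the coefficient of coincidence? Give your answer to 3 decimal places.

0.465

The two most frequent reciprocal classes, + b + and br + py, are the parental types, so the F1 was + b + / br + py.
The two rarest classes, br b + and + + py, are the double crossovers. Comparing them with the parentals, only the br allele has switched, so br is the middle locus and the order is py – br – b.
py–br: (39 + 4)/500 = 0.0860; br–b: (96 + 4)/500 = 0.2000.
Expected DCO frequency = 0.0860 × 0.2000 ≈ 0.01720; observed = 4/500 ≈ 0.00800.
Coefficient of coincidence = 0.00800/0.01720 ≈ 0.465.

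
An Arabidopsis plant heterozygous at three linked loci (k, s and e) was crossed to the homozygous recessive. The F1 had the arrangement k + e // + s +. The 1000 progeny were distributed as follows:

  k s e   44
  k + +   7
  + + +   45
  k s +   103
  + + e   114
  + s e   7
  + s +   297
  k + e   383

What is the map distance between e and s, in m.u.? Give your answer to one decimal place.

10.3 m.u.

The two rarest classes, k + + and + s e, are the double crossovers. Comparing them with the parentals, only the e allele has switched, so e is the middle locus and the order is s – e – k.
Crossovers in the s–e interval produce the single-crossover classes k s e and + + + (44 + 45 = 89) plus the double crossovers (14).
RF(s–e) = (89 + 14) / 1000 = 103/1000 = 0.1030 → 10.3 m.u.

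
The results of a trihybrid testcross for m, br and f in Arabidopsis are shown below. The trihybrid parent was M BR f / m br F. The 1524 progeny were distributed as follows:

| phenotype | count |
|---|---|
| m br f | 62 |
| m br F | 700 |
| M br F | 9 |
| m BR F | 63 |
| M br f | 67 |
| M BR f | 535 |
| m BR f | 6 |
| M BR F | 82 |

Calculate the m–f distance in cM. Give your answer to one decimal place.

10.4 cM

The two rarest classes, m BR f and M br F, are the double crossovers. Comparing them with the parentals, only the m allele has switched, so m is the middle locus and the order is br – m – f.
Crossovers in the m–f interval produce the single-crossover classes M BR F and m br f (82 + 62 = 144) plus the double crossovers (15).
RF(m–f) = (144 + 15) / 1524 = 159/1524 = 0.1043 → 10.4 cM.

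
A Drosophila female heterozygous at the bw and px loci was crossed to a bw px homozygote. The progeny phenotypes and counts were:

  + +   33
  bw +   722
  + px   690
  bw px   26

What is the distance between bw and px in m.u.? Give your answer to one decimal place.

The two most frequent classes, + px (690) and bw + (722), are the parental types, so the F1 was + px / bw +.
The recombinant classes are + + and bw px: 33 + 26 = 59.
Recombination frequency = 59/1471 = 0.0401 ≈ 4.0%, i.e. 4.0 m.u.

4.0 m.u.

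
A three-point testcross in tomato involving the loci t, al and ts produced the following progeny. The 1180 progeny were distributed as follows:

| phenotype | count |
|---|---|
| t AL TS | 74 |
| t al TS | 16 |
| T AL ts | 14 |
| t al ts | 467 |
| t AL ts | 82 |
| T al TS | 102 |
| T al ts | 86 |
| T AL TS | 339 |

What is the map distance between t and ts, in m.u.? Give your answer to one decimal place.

The two most frequent reciprocal classes, T AL TS and t al ts, are the parental types, so the F1 was T AL TS / t al ts.
The two rarest classes, T AL ts and t al TS, are the double crossovers. Comparing them with the parentals, only the ts allele has switched, so ts is the middle locus and the order is al – ts – t.
Crossovers in the ts–t interval produce the single-crossover classes t AL TS and T al ts (74 + 86 = 160) plus the double crossovers (30).
RF(ts–t) = (160 + 30) / 1180 = 190/1180 = 0.1610 → 16.1 m.u.

16.1 m.u.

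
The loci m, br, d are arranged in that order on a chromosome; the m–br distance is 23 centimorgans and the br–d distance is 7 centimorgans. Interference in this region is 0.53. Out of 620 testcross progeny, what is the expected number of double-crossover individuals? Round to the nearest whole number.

Map distances give recombination frequencies of 0.230 and 0.070 for the two intervals.
With interference 0.53 (so coincidence = 0.47), expected double-crossover frequency = 0.230 × 0.070 × 0.47 = 0.00757.
Expected number = 0.00757 × 620 = 4.69 ≈ 5.

5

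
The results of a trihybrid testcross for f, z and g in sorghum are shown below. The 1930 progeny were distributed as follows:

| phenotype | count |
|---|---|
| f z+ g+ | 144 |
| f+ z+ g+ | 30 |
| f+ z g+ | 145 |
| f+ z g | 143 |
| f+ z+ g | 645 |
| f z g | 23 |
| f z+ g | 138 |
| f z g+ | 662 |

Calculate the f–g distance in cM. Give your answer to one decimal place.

The two most frequent reciprocal classes, f+ z+ g and f z g+, are the parental types, so the F1 was f+ z+ g / f z g+.
The two rarest classes, f+ z+ g+ and f z g, are the double crossovers. Comparing them with the parentals, only the g allele has switched, so g is the middle locus and the order is f – g – z.
Crossovers in the f–g interval produce the single-crossover classes f z+ g and f+ z g+ (138 + 145 = 283) plus the double crossovers (53).
RF(f–g) = (283 + 53) / 1930 = 336/1930 = 0.1741 → 17.4 cM.

17.4 cM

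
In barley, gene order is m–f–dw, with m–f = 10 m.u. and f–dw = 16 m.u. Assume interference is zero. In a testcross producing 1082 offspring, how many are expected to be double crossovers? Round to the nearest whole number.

17

Map distances give recombination frequencies of 0.100 and 0.160 for the two intervals.
With no interference, expected double-crossover frequency = 0.100 × 0.160 = 0.01600.
Expected number = 0.01600 × 1082 = 17.31 ≈ 17.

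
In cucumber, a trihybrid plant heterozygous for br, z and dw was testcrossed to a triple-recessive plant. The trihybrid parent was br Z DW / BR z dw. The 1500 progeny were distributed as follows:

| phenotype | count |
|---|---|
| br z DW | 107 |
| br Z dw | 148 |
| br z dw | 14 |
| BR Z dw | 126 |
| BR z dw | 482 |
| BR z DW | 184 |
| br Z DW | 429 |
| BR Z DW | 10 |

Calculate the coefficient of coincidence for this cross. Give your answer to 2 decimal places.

The two rarest classes, BR Z DW and br z dw, are the double crossovers. Comparing them with the parentals, only the br allele has switched, so br is the middle locus and the order is dw – br – z.
dw–br: (332 + 24)/1500 = 0.2373; br–z: (233 + 24)/1500 = 0.1713.
Expected DCO frequency = 0.2373 × 0.1713 ≈ 0.04065; observed = 24/1500 ≈ 0.01600.
Coefficient of coincidence = 0.01600/0.04065 ≈ 0.39.

0.39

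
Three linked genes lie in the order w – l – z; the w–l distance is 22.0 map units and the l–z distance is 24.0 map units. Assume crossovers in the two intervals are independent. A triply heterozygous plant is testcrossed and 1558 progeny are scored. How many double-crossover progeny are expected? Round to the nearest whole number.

82

Map distances give recombination frequencies of 0.220 and 0.240 for the two intervals.
With no interference, expected double-crossover frequency = 0.220 × 0.240 = 0.05280.
Expected number = 0.05280 × 1558 = 82.26 ≈ 82.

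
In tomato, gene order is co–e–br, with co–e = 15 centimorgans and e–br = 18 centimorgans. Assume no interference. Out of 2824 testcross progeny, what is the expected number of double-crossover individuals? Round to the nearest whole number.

76

Map distances give recombination frequencies of 0.150 and 0.180 for the two intervals.
With no interference, expected double-crossover frequency = 0.150 × 0.180 = 0.02700.
Expected number = 0.02700 × 2824 = 76.25 ≈ 76.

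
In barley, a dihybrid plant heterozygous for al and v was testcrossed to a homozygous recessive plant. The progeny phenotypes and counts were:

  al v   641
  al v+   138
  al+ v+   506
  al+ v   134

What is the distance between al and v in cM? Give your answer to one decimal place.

19.2 cM

The two most frequent classes, al+ v+ (506) and al v (641), are the parental types, so the F1 was al+ v+ / al v.
The recombinant classes are al+ v and al v+: 134 + 138 = 272.
Recombination frequency = 272/1419 = 0.1917 ≈ 19.2%, i.e. 19.2 cM.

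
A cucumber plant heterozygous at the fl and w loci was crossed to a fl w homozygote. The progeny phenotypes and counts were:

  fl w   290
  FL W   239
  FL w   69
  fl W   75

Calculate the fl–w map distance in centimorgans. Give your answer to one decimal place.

21.4 centimorgans

The two most frequent classes, FL W (239) and fl w (290), are the parental types, so the F1 was FL W / fl w.
The recombinant classes are FL w and fl W: 69 + 75 = 144.
Recombination frequency = 144/673 = 0.2140 ≈ 21.4%, i.e. 21.4 centimorgans.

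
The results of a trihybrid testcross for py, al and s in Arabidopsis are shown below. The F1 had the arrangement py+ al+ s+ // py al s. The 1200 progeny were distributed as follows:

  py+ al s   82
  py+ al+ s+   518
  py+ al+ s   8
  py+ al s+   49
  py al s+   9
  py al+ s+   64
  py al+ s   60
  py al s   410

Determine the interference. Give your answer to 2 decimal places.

The two rarest classes, py+ al+ s and py al s+, are the double crossovers. Comparing them with the parentals, only the s allele has switched, so s is the middle locus and the order is al – s – py.
al–s: (109 + 17)/1200 = 0.1050; s–py: (146 + 17)/1200 = 0.1358.
Expected DCO frequency = 0.1050 × 0.1358 ≈ 0.01426; observed = 17/1200 ≈ 0.01417.
Coefficient of coincidence = 0.01417/0.01426 ≈ 0.99; interference = 1 − 0.99 = 0.01.

0.01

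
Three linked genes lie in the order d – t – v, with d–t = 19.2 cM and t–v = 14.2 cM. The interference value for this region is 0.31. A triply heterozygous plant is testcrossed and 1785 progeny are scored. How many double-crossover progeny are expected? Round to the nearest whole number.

Map distances give recombination frequencies of 0.192 and 0.142 for the two intervals.
With interference 0.31 (so coincidence = 0.69), expected double-crossover frequency = 0.192 × 0.142 × 0.69 = 0.01881.
Expected number = 0.01881 × 1785 = 33.58 ≈ 34.

34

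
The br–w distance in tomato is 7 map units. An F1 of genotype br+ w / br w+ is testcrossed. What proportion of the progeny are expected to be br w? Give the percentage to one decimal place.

A map distance of 7 map units corresponds to a recombination frequency of 0.070.
The F1 is br+ w / br w+, so br w is a recombinant gamete class with expected frequency r/2 = 0.070/2 = 0.0350.
That is 0.0350 = 3.5% of the progeny.

3.5%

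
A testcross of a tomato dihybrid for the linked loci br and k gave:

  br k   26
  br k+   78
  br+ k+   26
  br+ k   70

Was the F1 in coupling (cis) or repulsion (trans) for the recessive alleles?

The two most frequent classes are br+ k (70) and br k+ (78); these are the parental (non-recombinant) types.
So the F1 carried br+ k on one chromosome and br k+ on the other — the recessive alleles are on opposite chromosomes (trans / repulsion).

trans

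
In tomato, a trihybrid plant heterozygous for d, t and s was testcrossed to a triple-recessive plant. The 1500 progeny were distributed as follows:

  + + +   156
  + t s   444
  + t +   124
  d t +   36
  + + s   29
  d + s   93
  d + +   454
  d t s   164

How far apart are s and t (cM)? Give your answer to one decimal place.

18.8 cM

The two most frequent reciprocal classes, d + + and + t s, are the parental types, so the F1 was d + + / + t s.
The two rarest classes, d t + and + + s, are the double crossovers. Comparing them with the parentals, only the t allele has switched, so t is the middle locus and the order is s – t – d.
Crossovers in the s–t interval produce the single-crossover classes d + s and + t + (93 + 124 = 217) plus the double crossovers (65).
RF(s–t) = (217 + 65) / 1500 = 282/1500 = 0.1880 → 18.8 cM.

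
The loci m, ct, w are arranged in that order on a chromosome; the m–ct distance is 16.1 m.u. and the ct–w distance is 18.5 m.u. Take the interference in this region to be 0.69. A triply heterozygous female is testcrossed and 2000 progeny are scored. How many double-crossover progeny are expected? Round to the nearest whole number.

Map distances give recombination frequencies of 0.161 and 0.185 for the two intervals.
With interference 0.69 (so coincidence = 0.31), expected double-crossover frequency = 0.161 × 0.185 × 0.31 = 0.00923.
Expected number = 0.00923 × 2000 = 18.47 ≈ 18.

18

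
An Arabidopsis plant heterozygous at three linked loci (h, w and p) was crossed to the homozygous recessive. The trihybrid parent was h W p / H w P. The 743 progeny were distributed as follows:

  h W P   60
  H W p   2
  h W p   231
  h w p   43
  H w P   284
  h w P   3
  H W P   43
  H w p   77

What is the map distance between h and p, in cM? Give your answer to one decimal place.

The two rarest classes, H W p and h w P, are the double crossovers. Comparing them with the parentals, only the h allele has switched, so h is the middle locus and the order is w – h – p.
Crossovers in the h–p interval produce the single-crossover classes h W P and H w p (60 + 77 = 137) plus the double crossovers (5).
RF(h–p) = (137 + 5) / 743 = 142/743 = 0.1911 → 19.1 cM.

19.1 cM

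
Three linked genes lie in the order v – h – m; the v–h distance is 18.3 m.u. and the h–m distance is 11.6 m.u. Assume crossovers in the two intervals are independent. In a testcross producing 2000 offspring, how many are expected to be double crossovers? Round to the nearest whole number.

Map distances give recombination frequencies of 0.183 and 0.116 for the two intervals.
With no interference, expected double-crossover frequency = 0.183 × 0.116 = 0.02123.
Expected number = 0.02123 × 2000 = 42.46 ≈ 42.

42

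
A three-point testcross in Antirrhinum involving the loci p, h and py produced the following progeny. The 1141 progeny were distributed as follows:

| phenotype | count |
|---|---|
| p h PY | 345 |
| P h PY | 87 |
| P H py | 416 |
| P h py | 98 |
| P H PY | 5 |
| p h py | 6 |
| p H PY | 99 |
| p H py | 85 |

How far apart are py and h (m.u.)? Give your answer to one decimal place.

The two most frequent reciprocal classes, P H py and p h PY, are the parental types, so the F1 was P H py / p h PY.
The two rarest classes, P H PY and p h py, are the double crossovers. Comparing them with the parentals, only the py allele has switched, so py is the middle locus and the order is h – py – p.
Crossovers in the h–py interval produce the single-crossover classes P h py and p H PY (98 + 99 = 197) plus the double crossovers (11).
RF(h–py) = (197 + 11) / 1141 = 208/1141 = 0.1823 → 18.2 m.u.

18.2 m.u.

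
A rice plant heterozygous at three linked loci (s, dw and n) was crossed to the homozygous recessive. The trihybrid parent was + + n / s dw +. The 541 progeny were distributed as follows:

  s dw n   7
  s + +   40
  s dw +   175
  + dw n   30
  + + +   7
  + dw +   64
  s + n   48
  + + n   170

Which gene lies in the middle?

n

The two rarest classes, + + + and s dw n, are the double crossovers. Comparing them with the parentals, only the n allele has switched, so n is the middle locus and the order is dw – n – s.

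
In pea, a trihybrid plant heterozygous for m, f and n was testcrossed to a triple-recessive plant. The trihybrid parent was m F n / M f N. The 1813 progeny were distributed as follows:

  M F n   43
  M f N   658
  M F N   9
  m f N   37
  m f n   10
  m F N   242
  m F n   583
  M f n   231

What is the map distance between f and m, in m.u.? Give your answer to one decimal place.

The two rarest classes, m f n and M F N, are the double crossovers. Comparing them with the parentals, only the f allele has switched, so f is the middle locus and the order is m – f – n.
Crossovers in the m–f interval produce the single-crossover classes M F n and m f N (43 + 37 = 80) plus the double crossovers (19).
RF(m–f) = (80 + 19) / 1813 = 99/1813 = 0.0546 → 5.5 m.u.

5.5 m.u.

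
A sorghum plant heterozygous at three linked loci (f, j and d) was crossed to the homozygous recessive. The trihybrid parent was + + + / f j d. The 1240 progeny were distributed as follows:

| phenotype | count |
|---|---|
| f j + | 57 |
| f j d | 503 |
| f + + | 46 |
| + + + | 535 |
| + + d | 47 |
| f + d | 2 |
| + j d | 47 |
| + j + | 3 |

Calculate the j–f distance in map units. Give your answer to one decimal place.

The two rarest classes, + j + and f + d, are the double crossovers. Comparing them with the parentals, only the j allele has switched, so j is the middle locus and the order is f – j – d.
Crossovers in the f–j interval produce the single-crossover classes f + + and + j d (46 + 47 = 93) plus the double crossovers (5).
RF(f–j) = (93 + 5) / 1240 = 98/1240 = 0.0790 → 7.9 map units.

7.9 map units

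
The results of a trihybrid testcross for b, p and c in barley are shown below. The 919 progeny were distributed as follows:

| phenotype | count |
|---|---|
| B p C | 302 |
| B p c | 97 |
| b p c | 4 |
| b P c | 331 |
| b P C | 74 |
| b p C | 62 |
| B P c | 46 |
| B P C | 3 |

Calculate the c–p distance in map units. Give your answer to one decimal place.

19.4 map units

The two most frequent reciprocal classes, B p C and b P c, are the parental types, so the F1 was B p C / b P c.
The two rarest classes, B P C and b p c, are the double crossovers. Comparing them with the parentals, only the p allele has switched, so p is the middle locus and the order is b – p – c.
Crossovers in the p–c interval produce the single-crossover classes B p c and b P C (97 + 74 = 171) plus the double crossovers (7).
RF(p–c) = (171 + 7) / 919 = 178/919 = 0.1937 → 19.4 map units.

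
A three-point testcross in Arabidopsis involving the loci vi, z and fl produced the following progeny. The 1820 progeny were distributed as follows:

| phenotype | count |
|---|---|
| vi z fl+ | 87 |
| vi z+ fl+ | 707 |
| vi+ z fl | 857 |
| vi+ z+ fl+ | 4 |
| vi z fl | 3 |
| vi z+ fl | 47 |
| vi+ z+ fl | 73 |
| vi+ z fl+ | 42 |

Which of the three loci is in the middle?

The two most frequent reciprocal classes, vi z+ fl+ and vi+ z fl, are the parental types, so the F1 was vi z+ fl+ / vi+ z fl.
The two rarest classes, vi+ z+ fl+ and vi z fl, are the double crossovers. Comparing them with the parentals, only the vi allele has switched, so vi is the middle locus and the order is z – vi – fl.

vi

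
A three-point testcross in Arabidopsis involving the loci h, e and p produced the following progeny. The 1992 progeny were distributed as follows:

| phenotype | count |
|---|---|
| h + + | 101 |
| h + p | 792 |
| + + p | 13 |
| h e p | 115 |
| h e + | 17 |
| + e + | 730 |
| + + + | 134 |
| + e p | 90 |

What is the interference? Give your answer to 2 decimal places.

The two most frequent reciprocal classes, h + p and + e +, are the parental types, so the F1 was h + p / + e +.
The two rarest classes, + + p and h e +, are the double crossovers. Comparing them with the parentals, only the h allele has switched, so h is the middle locus and the order is p – h – e.
p–h: (191 + 30)/1992 = 0.1109; h–e: (249 + 30)/1992 = 0.1401.
Expected DCO frequency = 0.1109 × 0.1401 ≈ 0.01554; observed = 30/1992 ≈ 0.01506.
Coefficient of coincidence = 0.01506/0.01554 ≈ 0.97; interference = 1 − 0.97 = 0.03.

0.03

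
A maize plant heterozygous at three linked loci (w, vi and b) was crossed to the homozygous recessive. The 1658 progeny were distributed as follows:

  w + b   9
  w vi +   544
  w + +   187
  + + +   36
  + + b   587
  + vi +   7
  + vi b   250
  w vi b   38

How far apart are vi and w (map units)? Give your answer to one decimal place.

27.3 map units

The two most frequent reciprocal classes, w vi + and + + b, are the parental types, so the F1 was w vi + / + + b.
The two rarest classes, + vi + and w + b, are the double crossovers. Comparing them with the parentals, only the w allele has switched, so w is the middle locus and the order is b – w – vi.
Crossovers in the w–vi interval produce the single-crossover classes w + + and + vi b (187 + 250 = 437) plus the double crossovers (16).
RF(w–vi) = (437 + 16) / 1658 = 453/1658 = 0.2732 → 27.3 map units.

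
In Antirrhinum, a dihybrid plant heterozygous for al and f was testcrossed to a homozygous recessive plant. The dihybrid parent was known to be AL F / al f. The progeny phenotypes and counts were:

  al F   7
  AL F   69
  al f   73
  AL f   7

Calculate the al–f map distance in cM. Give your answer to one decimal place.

9.0 cM

The recombinant classes are AL f and al F: 7 + 7 = 14.
Recombination frequency = 14/156 = 0.0897 ≈ 9.0%, i.e. 9.0 cM.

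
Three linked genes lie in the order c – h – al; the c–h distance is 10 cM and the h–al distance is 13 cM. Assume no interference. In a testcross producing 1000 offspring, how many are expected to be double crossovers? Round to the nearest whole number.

13

Map distances give recombination frequencies of 0.100 and 0.130 for the two intervals.
With no interference, expected double-crossover frequency = 0.100 × 0.130 = 0.01300.
Expected number = 0.01300 × 1000 = 13.00 ≈ 13.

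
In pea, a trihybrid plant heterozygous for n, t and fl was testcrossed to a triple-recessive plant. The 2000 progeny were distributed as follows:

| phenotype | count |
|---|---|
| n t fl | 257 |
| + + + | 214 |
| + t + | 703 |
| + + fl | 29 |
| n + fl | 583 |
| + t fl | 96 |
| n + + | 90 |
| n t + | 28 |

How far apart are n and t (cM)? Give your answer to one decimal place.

The two most frequent reciprocal classes, + t + and n + fl, are the parental types, so the F1 was + t + / n + fl.
The two rarest classes, n t + and + + fl, are the double crossovers. Comparing them with the parentals, only the n allele has switched, so n is the middle locus and the order is t – n – fl.
Crossovers in the t–n interval produce the single-crossover classes + + + and n t fl (214 + 257 = 471) plus the double crossovers (57).
RF(t–n) = (471 + 57) / 2000 = 528/2000 = 0.2640 → 26.4 cM.

26.4 cM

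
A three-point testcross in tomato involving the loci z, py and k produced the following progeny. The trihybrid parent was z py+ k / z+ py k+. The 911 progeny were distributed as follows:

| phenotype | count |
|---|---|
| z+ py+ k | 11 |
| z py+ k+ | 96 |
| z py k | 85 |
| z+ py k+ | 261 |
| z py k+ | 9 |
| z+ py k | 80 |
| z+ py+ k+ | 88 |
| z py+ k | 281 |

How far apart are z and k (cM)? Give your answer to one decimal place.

21.5 cM

The two rarest classes, z+ py+ k and z py k+, are the double crossovers. Comparing them with the parentals, only the z allele has switched, so z is the middle locus and the order is py – z – k.
Crossovers in the z–k interval produce the single-crossover classes z py+ k+ and z+ py k (96 + 80 = 176) plus the double crossovers (20).
RF(z–k) = (176 + 20) / 911 = 196/911 = 0.2151 → 21.5 cM.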